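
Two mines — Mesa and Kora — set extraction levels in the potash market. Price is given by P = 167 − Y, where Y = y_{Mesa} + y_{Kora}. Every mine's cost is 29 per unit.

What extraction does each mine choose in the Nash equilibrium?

Mine Mesa's profit: π = y_{Mesa}(167 − (y_{Mesa} + y_{Kora})) − 29y_{Mesa}.
∂π/∂y_{Mesa} = 138 − 2y_{Mesa} − y_{Kora} = 0, so y_{Mesa} = 69 − 0.5y_{Kora}.
The game is symmetric, so in equilibrium y_{Kora} = y_{Mesa}: the reaction function gives 1.5y_{Mesa} = 69, hence y_{Mesa} = 46.

46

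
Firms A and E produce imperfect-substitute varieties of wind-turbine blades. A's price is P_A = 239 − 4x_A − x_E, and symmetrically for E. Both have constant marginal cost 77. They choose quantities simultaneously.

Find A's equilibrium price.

149

Firm A's profit: π = x_A(239 − 4x_A − x_E) − 77x_A.
∂π/∂x_A = 162 − 8x_A − x_E = 0 ⇒ x_A = 20.25 − 0.125x_E.
Setting x_A = x_E in the reaction function: x_A = 20.25 − 0.125x_A, so x_A = 20.25 / 1.125 = 18.
P_A = 239 − 4·18 − 18 = 149.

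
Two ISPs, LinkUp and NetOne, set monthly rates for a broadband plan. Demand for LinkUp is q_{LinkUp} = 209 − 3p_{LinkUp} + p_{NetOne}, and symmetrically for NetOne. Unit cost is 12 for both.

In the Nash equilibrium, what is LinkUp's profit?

LinkUp's profit: π = (p_{LinkUp} − 12)(209 − 3p_{LinkUp} + p_{NetOne}).
∂π/∂p_{LinkUp} = 245 − 6p_{LinkUp} + p_{NetOne} = 0 ⇒ p_{LinkUp} = 245/6 + (1/6)p_{NetOne}.
The game is symmetric, so in equilibrium p_{NetOne} = p_{LinkUp}: the reaction function gives (5/6)p_{LinkUp} = 245/6, hence p_{LinkUp} = 49.
q_{LinkUp} = 209 − 3·49 + 49 = 111.
Profit = (49 − 12)·111 = 4107.

4107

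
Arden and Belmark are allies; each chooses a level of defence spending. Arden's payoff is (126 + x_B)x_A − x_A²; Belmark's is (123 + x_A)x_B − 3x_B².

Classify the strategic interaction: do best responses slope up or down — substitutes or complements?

Expanding Arden's payoff: 126x_A + x_Bx_A − x_A².
∂π/∂x_A = 126 + x_B − 2x_A = 0, so x_A = 63 + 0.5x_B.
The best-response slope dx_A/dx_B = 0.5 > 0: the reaction function is upward-sloping, so the choices are strategic complements.

strategic complements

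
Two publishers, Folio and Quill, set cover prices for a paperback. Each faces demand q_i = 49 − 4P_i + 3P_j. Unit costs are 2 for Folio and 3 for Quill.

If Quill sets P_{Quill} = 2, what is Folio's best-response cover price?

Folio's profit: π = (P_{Folio} − 2)(49 − 4P_{Folio} + 3P_{Quill}).
∂π/∂P_{Folio} = 57 − 8P_{Folio} + 3P_{Quill} = 0 ⇒ P_{Folio} = 7.125 + 0.375P_{Quill}.
At P_{Quill} = 2: P_{Folio} = 7.125 + 0.375·2 = 7.875.

7.875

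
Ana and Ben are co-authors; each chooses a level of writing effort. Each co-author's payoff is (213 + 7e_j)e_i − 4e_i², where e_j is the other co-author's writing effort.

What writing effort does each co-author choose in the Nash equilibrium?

213

Ana's payoff is (213 + 7e_B)e_A − 4e_A².
∂π/∂e_A = 213 + 7e_B − 8e_A = 0, so e_A = 26.625 + 0.875e_B.
Setting e_A = e_B in the reaction function: e_A = 26.625 + 0.875e_A, so e_A = 26.625 / 0.125 = 213.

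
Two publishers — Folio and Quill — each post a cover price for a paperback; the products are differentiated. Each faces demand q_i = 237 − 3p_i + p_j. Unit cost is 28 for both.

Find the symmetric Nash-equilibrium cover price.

64.2

Folio's profit: π = (p_{Folio} − 28)(237 − 3p_{Folio} + p_{Quill}).
∂π/∂p_{Folio} = 321 − 6p_{Folio} + p_{Quill} = 0 ⇒ p_{Folio} = 53.5 + (1/6)p_{Quill}.
The game is symmetric, so in equilibrium p_{Quill} = p_{Folio}: the reaction function gives (5/6)p_{Folio} = 53.5, hence p_{Folio} = 64.2.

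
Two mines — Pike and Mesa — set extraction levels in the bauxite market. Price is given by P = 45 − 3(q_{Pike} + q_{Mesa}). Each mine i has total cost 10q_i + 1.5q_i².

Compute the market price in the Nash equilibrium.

Mine Pike's profit: π = q_{Pike}(45 − 3(q_{Pike} + q_{Mesa})) − 10q_{Pike} − 1.5q_{Pike}².
∂π/∂q_{Pike} = 35 − 9q_{Pike} − 3q_{Mesa} = 0, so q_{Pike} = 35/9 − (1/3)q_{Mesa}.
By symmetry q_{Mesa} = q_{Pike}; substituting into the reaction function, (4/3)q_{Pike} = 35/9 and q_{Pike} = 35/12.
Equilibrium price: P = 45 − 3·(35/6) = 27.5.

27.5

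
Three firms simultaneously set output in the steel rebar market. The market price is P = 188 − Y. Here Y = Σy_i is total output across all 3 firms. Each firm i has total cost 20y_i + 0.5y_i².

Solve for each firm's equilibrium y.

33.6

A representative firm's profit is π_i = y_i(188 − Y) − 20y_i − 0.5y_i², with Y = y_i + Σ_{j≠i} y_j.
First-order condition: 168 − 3y_i − Σ_{j≠i} y_j = 0.
Imposing symmetry (y_j = y for all j) turns Σ_{j≠i} y_j into 2y, so 168 = 5y and y = 33.6.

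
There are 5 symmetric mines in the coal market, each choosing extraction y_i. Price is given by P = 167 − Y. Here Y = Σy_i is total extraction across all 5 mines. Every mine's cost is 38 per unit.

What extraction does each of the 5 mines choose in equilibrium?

A representative mine's profit is π_i = y_i(167 − Y) − 38y_i, with Y = y_i + Σ_{j≠i} y_j.
First-order condition: 129 − 2y_i − Σ_{j≠i} y_j = 0.
Imposing symmetry (y_j = y for all j) turns Σ_{j≠i} y_j into 4y, so 129 = 6y and y = 21.5.

21.5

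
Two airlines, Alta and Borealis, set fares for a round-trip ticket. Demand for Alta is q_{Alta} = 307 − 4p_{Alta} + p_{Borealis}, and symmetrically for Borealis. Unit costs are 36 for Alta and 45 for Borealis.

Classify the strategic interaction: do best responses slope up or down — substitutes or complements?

Alta's profit: π = (p_{Alta} − 36)(307 − 4p_{Alta} + p_{Borealis}).
∂π/∂p_{Alta} = 451 − 8p_{Alta} + p_{Borealis} = 0 ⇒ p_{Alta} = 56.375 + 0.125p_{Borealis}.
The best-response slope dp_{Alta}/dp_{Borealis} = 0.125 > 0: the reaction function is upward-sloping, so the choices are strategic complements.

strategic complements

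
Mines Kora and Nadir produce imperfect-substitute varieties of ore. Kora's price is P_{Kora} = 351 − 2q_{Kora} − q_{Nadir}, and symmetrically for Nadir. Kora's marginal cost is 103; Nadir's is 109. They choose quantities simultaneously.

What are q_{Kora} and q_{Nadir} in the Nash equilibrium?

50, 48

Mine Kora's profit: π = q_{Kora}(351 − 2q_{Kora} − q_{Nadir}) − 103q_{Kora}.
∂π/∂q_{Kora} = 248 − 4q_{Kora} − q_{Nadir} = 0 ⇒ q_{Kora} = 62 − 0.25q_{Nadir}.
Similarly q_{Nadir} = 60.5 − 0.25q_{Kora}.
Substituting the second reaction function into the first: q_{Kora} = 62 − 0.25(60.5 − 0.25q_{Kora}), which gives 0.9375q_{Kora} = 46.875 ⇒ q_{Kora} = 50.
Then q_{Nadir} = 60.5 − 0.25·50 = 48.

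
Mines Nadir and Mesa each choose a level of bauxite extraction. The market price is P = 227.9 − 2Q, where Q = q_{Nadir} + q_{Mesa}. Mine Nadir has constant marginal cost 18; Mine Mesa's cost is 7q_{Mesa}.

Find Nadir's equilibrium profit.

2197.845

Mine Nadir's profit: π = q_{Nadir}(227.9 − 2(q_{Nadir} + q_{Mesa})) − 18q_{Nadir}.
∂π/∂q_{Nadir} = 209.9 − 4q_{Nadir} − 2q_{Mesa} = 0, so q_{Nadir} = 52.475 − 0.5q_{Mesa}.
By the same steps for Mesa: q_{Mesa} = 55.225 − 0.5q_{Nadir}.
Plugging q_{Mesa} into Nadir's best response: q_{Nadir} = 52.475 − 0.5(55.225 − 0.5q_{Nadir}) ⇒ 0.75q_{Nadir} = 24.8625, so q_{Nadir} = 33.15.
Then q_{Mesa} = 55.225 − 0.5·33.15 = 38.65.
Price P = 227.9 − 2·71.8 = 84.3.
Nadir's profit: (84.3 − 18)·33.15 = 2197.845.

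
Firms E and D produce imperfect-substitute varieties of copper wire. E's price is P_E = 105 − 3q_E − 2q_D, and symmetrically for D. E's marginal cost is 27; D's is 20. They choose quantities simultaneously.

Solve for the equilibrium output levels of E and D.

9.3125, 11.0625

Firm E's profit: π = q_E(105 − 3q_E − 2q_D) − 27q_E.
∂π/∂q_E = 78 − 6q_E − 2q_D = 0 ⇒ q_E = 13 − (1/3)q_D.
Similarly q_D = 85/6 − (1/3)q_E.
Plugging q_D into E's best response: q_E = 13 − (1/3)(85/6 − (1/3)q_E) ⇒ (8/9)q_E = 149/18, so q_E = 9.3125.
Then q_D = 85/6 − (1/3)·9.3125 = 11.0625.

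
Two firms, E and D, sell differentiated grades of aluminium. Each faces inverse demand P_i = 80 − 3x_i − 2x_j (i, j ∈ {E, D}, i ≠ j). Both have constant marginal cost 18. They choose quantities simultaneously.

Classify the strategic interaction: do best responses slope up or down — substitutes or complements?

strategic substitutes

Firm E's profit: π = x_E(80 − 3x_E − 2x_D) − 18x_E.
∂π/∂x_E = 62 − 6x_E − 2x_D = 0 ⇒ x_E = 31/3 − (1/3)x_D.
The best-response slope dx_E/dx_D = −1/3 < 0: the reaction function is downward-sloping, so the choices are strategic substitutes.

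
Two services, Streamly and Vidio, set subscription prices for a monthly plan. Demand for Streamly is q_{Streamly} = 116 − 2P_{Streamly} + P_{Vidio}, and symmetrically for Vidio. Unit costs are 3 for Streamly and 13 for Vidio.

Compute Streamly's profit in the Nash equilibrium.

3042

Streamly's profit: π = (P_{Streamly} − 3)(116 − 2P_{Streamly} + P_{Vidio}).
∂π/∂P_{Streamly} = 122 − 4P_{Streamly} + P_{Vidio} = 0 ⇒ P_{Streamly} = 30.5 + 0.25P_{Vidio}.
Similarly P_{Vidio} = 35.5 + 0.25P_{Streamly}.
Plugging P_{Vidio} into Streamly's best response: P_{Streamly} = 30.5 + 0.25(35.5 + 0.25P_{Streamly}) ⇒ 0.9375P_{Streamly} = 39.375, so P_{Streamly} = 42.
Then P_{Vidio} = 35.5 + 0.25·42 = 46.
q_{Streamly} = 116 − 2·42 + 46 = 78.
Profit = (42 − 3)·78 = 3042.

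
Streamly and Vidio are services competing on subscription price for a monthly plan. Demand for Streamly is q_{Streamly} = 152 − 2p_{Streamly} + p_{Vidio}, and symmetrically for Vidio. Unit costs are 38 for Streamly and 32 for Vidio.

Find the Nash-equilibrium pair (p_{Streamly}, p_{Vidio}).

75.2, 72.8

Streamly's profit: π = (p_{Streamly} − 38)(152 − 2p_{Streamly} + p_{Vidio}).
∂π/∂p_{Streamly} = 228 − 4p_{Streamly} + p_{Vidio} = 0 ⇒ p_{Streamly} = 57 + 0.25p_{Vidio}.
Similarly p_{Vidio} = 54 + 0.25p_{Streamly}.
Solving the two reaction functions simultaneously: (1 − (0.25)(0.25))p_{Streamly} = 57 + 0.25·54, so 0.9375p_{Streamly} = 70.5 and p_{Streamly} = 75.2.
Then p_{Vidio} = 54 + 0.25·75.2 = 72.8.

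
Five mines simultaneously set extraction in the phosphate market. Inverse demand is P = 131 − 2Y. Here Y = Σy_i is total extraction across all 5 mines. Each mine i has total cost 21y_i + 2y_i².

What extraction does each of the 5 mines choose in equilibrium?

A representative mine's profit is π_i = y_i(131 − 2Y) − 21y_i − 2y_i², with Y = y_i + Σ_{j≠i} y_j.
First-order condition: 110 − 8y_i − 2Σ_{j≠i} y_j = 0.
Imposing symmetry (y_j = y for all j) turns Σ_{j≠i} y_j into 4y, so 110 = 16y and y = 6.875.

6.875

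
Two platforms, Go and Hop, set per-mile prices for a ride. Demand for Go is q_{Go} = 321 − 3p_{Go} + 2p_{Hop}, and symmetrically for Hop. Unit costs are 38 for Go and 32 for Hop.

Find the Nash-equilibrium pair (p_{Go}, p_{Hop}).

107.625, 105.375

Go's profit: π = (p_{Go} − 38)(321 − 3p_{Go} + 2p_{Hop}).
∂π/∂p_{Go} = 435 − 6p_{Go} + 2p_{Hop} = 0 ⇒ p_{Go} = 72.5 + (1/3)p_{Hop}.
Similarly p_{Hop} = 69.5 + (1/3)p_{Go}.
Plugging p_{Hop} into Go's best response: p_{Go} = 72.5 + (1/3)(69.5 + (1/3)p_{Go}) ⇒ (8/9)p_{Go} = 287/3, so p_{Go} = 107.625.
Then p_{Hop} = 69.5 + (1/3)·107.625 = 105.375.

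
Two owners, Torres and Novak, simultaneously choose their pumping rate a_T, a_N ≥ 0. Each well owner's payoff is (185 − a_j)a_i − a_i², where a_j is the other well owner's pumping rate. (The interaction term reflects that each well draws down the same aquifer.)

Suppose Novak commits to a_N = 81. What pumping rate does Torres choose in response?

52

Torres's payoff is (185 − a_N)a_T − a_T².
∂π/∂a_T = 185 − a_N − 2a_T = 0, so a_T = 92.5 − 0.5a_N.
At a_N = 81: a_T = 92.5 − 0.5·81 = 52.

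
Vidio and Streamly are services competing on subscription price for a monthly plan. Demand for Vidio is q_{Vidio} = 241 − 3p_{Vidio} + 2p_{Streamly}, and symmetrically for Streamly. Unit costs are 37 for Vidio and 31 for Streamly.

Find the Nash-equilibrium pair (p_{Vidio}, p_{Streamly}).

Vidio's profit: π = (p_{Vidio} − 37)(241 − 3p_{Vidio} + 2p_{Streamly}).
∂π/∂p_{Vidio} = 352 − 6p_{Vidio} + 2p_{Streamly} = 0 ⇒ p_{Vidio} = 176/3 + (1/3)p_{Streamly}.
Similarly p_{Streamly} = 167/3 + (1/3)p_{Vidio}.
Substituting the second reaction function into the first: p_{Vidio} = 176/3 + (1/3)(167/3 + (1/3)p_{Vidio}), which gives (8/9)p_{Vidio} = 695/9 ⇒ p_{Vidio} = 86.875.
Then p_{Streamly} = 167/3 + (1/3)·86.875 = 84.625.

86.875, 84.625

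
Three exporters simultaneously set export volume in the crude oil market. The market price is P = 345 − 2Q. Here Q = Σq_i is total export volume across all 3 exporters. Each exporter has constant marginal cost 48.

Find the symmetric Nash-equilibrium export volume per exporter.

37.125

A representative exporter's profit is π_i = q_i(345 − 2Q) − 48q_i, with Q = q_i + Σ_{j≠i} q_j.
First-order condition: 297 − 4q_i − 2Σ_{j≠i} q_j = 0.
In a symmetric equilibrium every exporter chooses the same q, so Σ_{j≠i} q_j = 2q. The condition becomes 297 − 8q = 0, giving q = 297/8 = 37.125.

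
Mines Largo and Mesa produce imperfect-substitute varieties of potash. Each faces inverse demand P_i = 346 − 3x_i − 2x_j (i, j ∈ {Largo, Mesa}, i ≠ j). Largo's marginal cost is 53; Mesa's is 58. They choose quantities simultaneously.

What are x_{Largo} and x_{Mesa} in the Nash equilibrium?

Mine Largo's profit: π = x_{Largo}(346 − 3x_{Largo} − 2x_{Mesa}) − 53x_{Largo}.
∂π/∂x_{Largo} = 293 − 6x_{Largo} − 2x_{Mesa} = 0 ⇒ x_{Largo} = 293/6 − (1/3)x_{Mesa}.
Similarly x_{Mesa} = 48 − (1/3)x_{Largo}.
Solving the two reaction functions simultaneously: (1 − (−1/3)(−1/3))x_{Largo} = 293/6 − (1/3)·48, so (8/9)x_{Largo} = 197/6 and x_{Largo} = 36.9375.
Then x_{Mesa} = 48 − (1/3)·36.9375 = 35.6875.

36.9375, 35.6875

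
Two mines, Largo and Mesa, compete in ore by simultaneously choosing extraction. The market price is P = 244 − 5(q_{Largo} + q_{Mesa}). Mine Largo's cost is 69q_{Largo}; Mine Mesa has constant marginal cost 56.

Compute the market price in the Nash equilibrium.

123

Mine Largo's profit: π = q_{Largo}(244 − 5(q_{Largo} + q_{Mesa})) − 69q_{Largo}.
∂π/∂q_{Largo} = 175 − 10q_{Largo} − 5q_{Mesa} = 0, so q_{Largo} = 17.5 − 0.5q_{Mesa}.
By the same steps for Mesa: q_{Mesa} = 18.8 − 0.5q_{Largo}.
Solving the two reaction functions simultaneously: (1 − (−0.5)(−0.5))q_{Largo} = 17.5 − 0.5·18.8, so 0.75q_{Largo} = 8.1 and q_{Largo} = 10.8.
Then q_{Mesa} = 18.8 − 0.5·10.8 = 13.4.
Equilibrium price: P = 244 − 5·24.2 = 123.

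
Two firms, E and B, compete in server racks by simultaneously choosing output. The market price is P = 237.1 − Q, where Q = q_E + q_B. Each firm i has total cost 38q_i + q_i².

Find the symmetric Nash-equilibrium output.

39.82

Firm E's profit: π = q_E(237.1 − (q_E + q_B)) − 38q_E − q_E².
∂π/∂q_E = 199.1 − 4q_E − q_B = 0, so q_E = 49.775 − 0.25q_B.
Setting q_E = q_B in the reaction function: q_E = 49.775 − 0.25q_E, so q_E = 49.775 / 1.25 = 39.82.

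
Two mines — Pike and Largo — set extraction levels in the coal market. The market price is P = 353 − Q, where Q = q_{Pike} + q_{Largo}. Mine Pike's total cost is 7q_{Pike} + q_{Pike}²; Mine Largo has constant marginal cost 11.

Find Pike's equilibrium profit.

5000

Mine Pike's profit: π = q_{Pike}(353 − (q_{Pike} + q_{Largo})) − 7q_{Pike} − q_{Pike}².
∂π/∂q_{Pike} = 346 − 4q_{Pike} − q_{Largo} = 0, so q_{Pike} = 86.5 − 0.25q_{Largo}.
For Largo: ∂π/∂q_{Largo} = 342 − 2q_{Largo} − q_{Pike} = 0 ⇒ q_{Largo} = 171 − 0.5q_{Pike}.
Solving the two reaction functions simultaneously: (1 − (−0.25)(−0.5))q_{Pike} = 86.5 − 0.25·171, so 0.875q_{Pike} = 43.75 and q_{Pike} = 50.
Then q_{Largo} = 171 − 0.5·50 = 146.
Price P = 353 − 196 = 157.
Pike's profit: (157 − 7)·50 − (50)² = 5000.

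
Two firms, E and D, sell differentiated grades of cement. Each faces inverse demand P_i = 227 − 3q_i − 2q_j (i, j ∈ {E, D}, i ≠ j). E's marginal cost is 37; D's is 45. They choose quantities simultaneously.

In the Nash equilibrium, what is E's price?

Firm E's profit: π = q_E(227 − 3q_E − 2q_D) − 37q_E.
∂π/∂q_E = 190 − 6q_E − 2q_D = 0 ⇒ q_E = 95/3 − (1/3)q_D.
Similarly q_D = 91/3 − (1/3)q_E.
Substituting the second reaction function into the first: q_E = 95/3 − (1/3)(91/3 − (1/3)q_E), which gives (8/9)q_E = 194/9 ⇒ q_E = 24.25.
Then q_D = 91/3 − (1/3)·24.25 = 22.25.
P_E = 227 − 3·24.25 − 2·22.25 = 109.75.

109.75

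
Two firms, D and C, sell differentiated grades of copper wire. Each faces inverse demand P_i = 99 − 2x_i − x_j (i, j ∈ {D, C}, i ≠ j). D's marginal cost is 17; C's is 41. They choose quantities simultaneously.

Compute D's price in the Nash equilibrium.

Firm D's profit: π = x_D(99 − 2x_D − x_C) − 17x_D.
∂π/∂x_D = 82 − 4x_D − x_C = 0 ⇒ x_D = 20.5 − 0.25x_C.
Similarly x_C = 14.5 − 0.25x_D.
Plugging x_C into D's best response: x_D = 20.5 − 0.25(14.5 − 0.25x_D) ⇒ 0.9375x_D = 16.875, so x_D = 18.
Then x_C = 14.5 − 0.25·18 = 10.
P_D = 99 − 2·18 − 10 = 53.

53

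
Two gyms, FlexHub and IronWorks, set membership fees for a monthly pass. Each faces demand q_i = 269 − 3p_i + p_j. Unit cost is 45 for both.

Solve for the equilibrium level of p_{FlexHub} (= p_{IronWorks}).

FlexHub's profit: π = (p_{FlexHub} − 45)(269 − 3p_{FlexHub} + p_{IronWorks}).
∂π/∂p_{FlexHub} = 404 − 6p_{FlexHub} + p_{IronWorks} = 0 ⇒ p_{FlexHub} = 202/3 + (1/6)p_{IronWorks}.
By symmetry p_{IronWorks} = p_{FlexHub}; substituting into the reaction function, (5/6)p_{FlexHub} = 202/3 and p_{FlexHub} = 80.8.

80.8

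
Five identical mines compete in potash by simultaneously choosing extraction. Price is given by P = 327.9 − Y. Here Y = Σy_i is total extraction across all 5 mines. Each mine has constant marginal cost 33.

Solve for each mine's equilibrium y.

49.15

A representative mine's profit is π_i = y_i(327.9 − Y) − 33y_i, with Y = y_i + Σ_{j≠i} y_j.
First-order condition: 294.9 − 2y_i − Σ_{j≠i} y_j = 0.
Imposing symmetry (y_j = y for all j) turns Σ_{j≠i} y_j into 4y, so 294.9 = 6y and y = 49.15.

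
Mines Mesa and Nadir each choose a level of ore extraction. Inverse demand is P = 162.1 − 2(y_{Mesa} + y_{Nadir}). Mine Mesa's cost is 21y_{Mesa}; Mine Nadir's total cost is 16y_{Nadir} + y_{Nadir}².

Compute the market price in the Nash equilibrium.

76.44

Mine Mesa's profit: π = y_{Mesa}(162.1 − 2(y_{Mesa} + y_{Nadir})) − 21y_{Mesa}.
∂π/∂y_{Mesa} = 141.1 − 4y_{Mesa} − 2y_{Nadir} = 0, so y_{Mesa} = 35.275 − 0.5y_{Nadir}.
For Nadir: ∂π/∂y_{Nadir} = 146.1 − 6y_{Nadir} − 2y_{Mesa} = 0 ⇒ y_{Nadir} = 24.35 − (1/3)y_{Mesa}.
Plugging y_{Nadir} into Mesa's best response: y_{Mesa} = 35.275 − 0.5(24.35 − (1/3)y_{Mesa}) ⇒ (5/6)y_{Mesa} = 23.1, so y_{Mesa} = 27.72.
Then y_{Nadir} = 24.35 − (1/3)·27.72 = 15.11.
Equilibrium price: P = 162.1 − 2·42.83 = 76.44.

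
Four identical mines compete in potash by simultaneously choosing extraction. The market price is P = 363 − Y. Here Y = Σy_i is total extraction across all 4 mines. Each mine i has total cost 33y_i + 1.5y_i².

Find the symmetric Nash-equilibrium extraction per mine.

41.25

A representative mine's profit is π_i = y_i(363 − Y) − 33y_i − 1.5y_i², with Y = y_i + Σ_{j≠i} y_j.
First-order condition: 330 − 5y_i − Σ_{j≠i} y_j = 0.
In a symmetric equilibrium every mine chooses the same y, so Σ_{j≠i} y_j = 3y. The condition becomes 330 − 8y = 0, giving y = 330/8 = 41.25.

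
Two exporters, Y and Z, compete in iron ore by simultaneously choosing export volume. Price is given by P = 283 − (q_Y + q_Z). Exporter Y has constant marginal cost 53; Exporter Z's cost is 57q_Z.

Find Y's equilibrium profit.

Exporter Y's profit: π = q_Y(283 − (q_Y + q_Z)) − 53q_Y.
∂π/∂q_Y = 230 − 2q_Y − q_Z = 0, so q_Y = 115 − 0.5q_Z.
By the same steps for Z: q_Z = 113 − 0.5q_Y.
Plugging q_Z into Y's best response: q_Y = 115 − 0.5(113 − 0.5q_Y) ⇒ 0.75q_Y = 58.5, so q_Y = 78.
Then q_Z = 113 − 0.5·78 = 74.
Price P = 283 − 152 = 131.
Y's profit: (131 − 53)·78 = 6084.

6084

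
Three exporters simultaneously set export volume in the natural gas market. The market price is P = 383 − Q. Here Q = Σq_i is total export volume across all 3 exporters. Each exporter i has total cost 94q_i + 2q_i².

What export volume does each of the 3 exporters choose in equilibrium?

36.125

A representative exporter's profit is π_i = q_i(383 − Q) − 94q_i − 2q_i², with Q = q_i + Σ_{j≠i} q_j.
First-order condition: 289 − 6q_i − Σ_{j≠i} q_j = 0.
With identical exporters, set every q_j = q: then 289 − 6q − 2q = 0, i.e. q = 289/8 = 36.125.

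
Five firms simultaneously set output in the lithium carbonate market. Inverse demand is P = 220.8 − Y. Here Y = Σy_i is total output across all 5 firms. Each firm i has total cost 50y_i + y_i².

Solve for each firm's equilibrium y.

21.35

A representative firm's profit is π_i = y_i(220.8 − Y) − 50y_i − y_i², with Y = y_i + Σ_{j≠i} y_j.
First-order condition: 170.8 − 4y_i − Σ_{j≠i} y_j = 0.
With identical firms, set every y_j = y: then 170.8 − 4y − 4y = 0, i.e. y = 170.8/8 = 21.35.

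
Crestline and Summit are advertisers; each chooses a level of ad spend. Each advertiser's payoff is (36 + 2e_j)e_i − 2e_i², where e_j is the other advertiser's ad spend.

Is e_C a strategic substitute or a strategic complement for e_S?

strategic complements

Crestline's payoff is (36 + 2e_S)e_C − 2e_C².
∂π/∂e_C = 36 + 2e_S − 4e_C = 0, so e_C = 9 + 0.5e_S.
The best-response slope de_C/de_S = 0.5 > 0: the reaction function is upward-sloping, so the choices are strategic complements.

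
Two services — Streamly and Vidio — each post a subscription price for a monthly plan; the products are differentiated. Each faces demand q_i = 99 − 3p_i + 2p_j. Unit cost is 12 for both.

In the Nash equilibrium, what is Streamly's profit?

Streamly's profit: π = (p_{Streamly} − 12)(99 − 3p_{Streamly} + 2p_{Vidio}).
∂π/∂p_{Streamly} = 135 − 6p_{Streamly} + 2p_{Vidio} = 0 ⇒ p_{Streamly} = 22.5 + (1/3)p_{Vidio}.
Setting p_{Streamly} = p_{Vidio} in the reaction function: p_{Streamly} = 22.5 + (1/3)p_{Streamly}, so p_{Streamly} = 22.5 / (2/3) = 33.75.
q_{Streamly} = 99 − 3·33.75 + 2·33.75 = 65.25.
Profit = (33.75 − 12)·65.25 = 1419.1875.

1419.1875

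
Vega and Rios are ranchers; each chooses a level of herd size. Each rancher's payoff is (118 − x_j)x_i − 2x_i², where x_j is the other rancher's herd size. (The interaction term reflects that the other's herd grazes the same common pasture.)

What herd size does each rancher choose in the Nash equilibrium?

23.6

Vega's payoff is (118 − x_R)x_V − 2x_V².
∂π/∂x_V = 118 − x_R − 4x_V = 0, so x_V = 29.5 − 0.25x_R.
The game is symmetric, so in equilibrium x_R = x_V: the reaction function gives 1.25x_V = 29.5, hence x_V = 23.6.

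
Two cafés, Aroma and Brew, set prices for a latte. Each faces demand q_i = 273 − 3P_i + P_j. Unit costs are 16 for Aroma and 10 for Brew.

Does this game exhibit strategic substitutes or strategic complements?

strategic complements

Aroma's profit: π = (P_{Aroma} − 16)(273 − 3P_{Aroma} + P_{Brew}).
∂π/∂P_{Aroma} = 321 − 6P_{Aroma} + P_{Brew} = 0 ⇒ P_{Aroma} = 53.5 + (1/6)P_{Brew}.
The best-response slope dP_{Aroma}/dP_{Brew} = 1/6 > 0: the reaction function is upward-sloping, so the choices are strategic complements.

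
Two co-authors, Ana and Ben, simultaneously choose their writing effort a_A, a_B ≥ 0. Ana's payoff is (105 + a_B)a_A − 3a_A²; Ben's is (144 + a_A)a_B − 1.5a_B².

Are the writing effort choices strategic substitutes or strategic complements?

strategic complements

Expanding Ana's payoff: 105a_A + a_Ba_A − 3a_A².
∂π/∂a_A = 105 + a_B − 6a_A = 0, so a_A = 17.5 + (1/6)a_B.
The best-response slope da_A/da_B = 1/6 > 0: the reaction function is upward-sloping, so the choices are strategic complements.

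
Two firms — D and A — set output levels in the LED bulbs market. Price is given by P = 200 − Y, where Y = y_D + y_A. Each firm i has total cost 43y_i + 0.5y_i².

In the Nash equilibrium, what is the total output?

Firm D's profit: π = y_D(200 − (y_D + y_A)) − 43y_D − 0.5y_D².
∂π/∂y_D = 157 − 3y_D − y_A = 0, so y_D = 157/3 − (1/3)y_A.
By symmetry y_A = y_D; substituting into the reaction function, (4/3)y_D = 157/3 and y_D = 39.25.
Total output: 39.25 + 39.25 = 78.5.

78.5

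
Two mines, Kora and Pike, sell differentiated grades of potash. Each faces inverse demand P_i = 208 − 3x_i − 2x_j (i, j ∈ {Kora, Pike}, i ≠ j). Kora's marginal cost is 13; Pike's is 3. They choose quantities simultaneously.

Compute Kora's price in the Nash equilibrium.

84.25

Mine Kora's profit: π = x_{Kora}(208 − 3x_{Kora} − 2x_{Pike}) − 13x_{Kora}.
∂π/∂x_{Kora} = 195 − 6x_{Kora} − 2x_{Pike} = 0 ⇒ x_{Kora} = 32.5 − (1/3)x_{Pike}.
Similarly x_{Pike} = 205/6 − (1/3)x_{Kora}.
Substituting the second reaction function into the first: x_{Kora} = 32.5 − (1/3)(205/6 − (1/3)x_{Kora}), which gives (8/9)x_{Kora} = 190/9 ⇒ x_{Kora} = 23.75.
Then x_{Pike} = 205/6 − (1/3)·23.75 = 26.25.
P_{Kora} = 208 − 3·23.75 − 2·26.25 = 84.25.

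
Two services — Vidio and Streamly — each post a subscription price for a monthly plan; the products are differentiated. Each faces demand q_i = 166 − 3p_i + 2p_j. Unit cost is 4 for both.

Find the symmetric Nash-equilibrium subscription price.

Vidio's profit: π = (p_{Vidio} − 4)(166 − 3p_{Vidio} + 2p_{Streamly}).
∂π/∂p_{Vidio} = 178 − 6p_{Vidio} + 2p_{Streamly} = 0 ⇒ p_{Vidio} = 89/3 + (1/3)p_{Streamly}.
By symmetry p_{Streamly} = p_{Vidio}; substituting into the reaction function, (2/3)p_{Vidio} = 89/3 and p_{Vidio} = 44.5.

44.5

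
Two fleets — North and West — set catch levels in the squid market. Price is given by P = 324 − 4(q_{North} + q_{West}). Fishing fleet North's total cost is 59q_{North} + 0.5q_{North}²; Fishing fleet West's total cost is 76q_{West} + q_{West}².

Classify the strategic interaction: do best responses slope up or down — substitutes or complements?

Fishing fleet North's profit: π = q_{North}(324 − 4(q_{North} + q_{West})) − 59q_{North} − 0.5q_{North}².
∂π/∂q_{North} = 265 − 9q_{North} − 4q_{West} = 0, so q_{North} = 265/9 − (4/9)q_{West}.
The best-response slope dq_{North}/dq_{West} = −4/9 < 0: the reaction function is downward-sloping, so the choices are strategic substitutes.

strategic substitutes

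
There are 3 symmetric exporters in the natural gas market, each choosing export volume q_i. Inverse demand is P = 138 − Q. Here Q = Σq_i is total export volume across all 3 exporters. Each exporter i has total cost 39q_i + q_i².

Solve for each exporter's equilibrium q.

A representative exporter's profit is π_i = q_i(138 − Q) − 39q_i − q_i², with Q = q_i + Σ_{j≠i} q_j.
First-order condition: 99 − 4q_i − Σ_{j≠i} q_j = 0.
Imposing symmetry (q_j = q for all j) turns Σ_{j≠i} q_j into 2q, so 99 = 6q and q = 16.5.

16.5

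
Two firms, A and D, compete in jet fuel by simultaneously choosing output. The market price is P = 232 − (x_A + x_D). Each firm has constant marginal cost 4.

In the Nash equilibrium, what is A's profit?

Firm A's profit: π = x_A(232 − (x_A + x_D)) − 4x_A.
∂π/∂x_A = 228 − 2x_A − x_D = 0, so x_A = 114 − 0.5x_D.
The game is symmetric, so in equilibrium x_D = x_A: the reaction function gives 1.5x_A = 114, hence x_A = 76.
Price P = 232 − 152 = 80.
A's profit: (80 − 4)·76 = 5776.

5776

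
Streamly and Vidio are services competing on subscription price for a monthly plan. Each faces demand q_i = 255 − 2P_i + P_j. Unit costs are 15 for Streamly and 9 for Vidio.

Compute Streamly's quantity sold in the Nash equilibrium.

158.4

Streamly's profit: π = (P_{Streamly} − 15)(255 − 2P_{Streamly} + P_{Vidio}).
∂π/∂P_{Streamly} = 285 − 4P_{Streamly} + P_{Vidio} = 0 ⇒ P_{Streamly} = 71.25 + 0.25P_{Vidio}.
Similarly P_{Vidio} = 68.25 + 0.25P_{Streamly}.
Substituting the second reaction function into the first: P_{Streamly} = 71.25 + 0.25(68.25 + 0.25P_{Streamly}), which gives 0.9375P_{Streamly} = 88.3125 ⇒ P_{Streamly} = 94.2.
Then P_{Vidio} = 68.25 + 0.25·94.2 = 91.8.
q_{Streamly} = 255 − 2·94.2 + 91.8 = 158.4.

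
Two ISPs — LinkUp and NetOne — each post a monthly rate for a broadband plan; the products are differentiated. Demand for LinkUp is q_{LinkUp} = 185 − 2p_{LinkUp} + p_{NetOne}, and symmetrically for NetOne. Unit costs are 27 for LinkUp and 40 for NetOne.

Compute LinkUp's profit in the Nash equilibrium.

5918.72

LinkUp's profit: π = (p_{LinkUp} − 27)(185 − 2p_{LinkUp} + p_{NetOne}).
∂π/∂p_{LinkUp} = 239 − 4p_{LinkUp} + p_{NetOne} = 0 ⇒ p_{LinkUp} = 59.75 + 0.25p_{NetOne}.
Similarly p_{NetOne} = 66.25 + 0.25p_{LinkUp}.
Substituting the second reaction function into the first: p_{LinkUp} = 59.75 + 0.25(66.25 + 0.25p_{LinkUp}), which gives 0.9375p_{LinkUp} = 76.3125 ⇒ p_{LinkUp} = 81.4.
Then p_{NetOne} = 66.25 + 0.25·81.4 = 86.6.
q_{LinkUp} = 185 − 2·81.4 + 86.6 = 108.8.
Profit = (81.4 − 27)·108.8 = 5918.72.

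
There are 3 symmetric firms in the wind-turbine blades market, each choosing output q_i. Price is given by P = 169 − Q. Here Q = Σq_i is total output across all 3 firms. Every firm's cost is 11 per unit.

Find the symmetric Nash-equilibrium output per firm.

A representative firm's profit is π_i = q_i(169 − Q) − 11q_i, with Q = q_i + Σ_{j≠i} q_j.
First-order condition: 158 − 2q_i − Σ_{j≠i} q_j = 0.
Imposing symmetry (q_j = q for all j) turns Σ_{j≠i} q_j into 2q, so 158 = 4q and q = 39.5.

39.5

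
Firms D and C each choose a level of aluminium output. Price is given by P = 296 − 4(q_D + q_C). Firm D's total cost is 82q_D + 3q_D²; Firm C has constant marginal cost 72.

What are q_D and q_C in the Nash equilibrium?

Firm D's profit: π = q_D(296 − 4(q_D + q_C)) − 82q_D − 3q_D².
∂π/∂q_D = 214 − 14q_D − 4q_C = 0, so q_D = 107/7 − (2/7)q_C.
For C: ∂π/∂q_C = 224 − 8q_C − 4q_D = 0 ⇒ q_C = 28 − 0.5q_D.
Solving the two reaction functions simultaneously: (1 − (−2/7)(−0.5))q_D = 107/7 − (2/7)·28, so (6/7)q_D = 51/7 and q_D = 8.5.
Then q_C = 28 − 0.5·8.5 = 23.75.

8.5, 23.75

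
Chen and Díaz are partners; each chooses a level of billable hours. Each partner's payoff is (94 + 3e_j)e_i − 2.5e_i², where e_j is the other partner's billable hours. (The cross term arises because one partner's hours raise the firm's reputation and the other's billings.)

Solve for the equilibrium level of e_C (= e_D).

Chen's payoff is (94 + 3e_D)e_C − 2.5e_C².
∂π/∂e_C = 94 + 3e_D − 5e_C = 0, so e_C = 18.8 + 0.6e_D.
The game is symmetric, so in equilibrium e_D = e_C: the reaction function gives 0.4e_C = 18.8, hence e_C = 47.

47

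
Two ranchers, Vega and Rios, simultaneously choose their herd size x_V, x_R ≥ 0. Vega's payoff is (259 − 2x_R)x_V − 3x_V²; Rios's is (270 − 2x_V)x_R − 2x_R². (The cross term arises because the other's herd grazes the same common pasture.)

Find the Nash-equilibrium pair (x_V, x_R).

Expanding Vega's payoff: 259x_V − 2x_Rx_V − 3x_V².
∂π/∂x_V = 259 − 2x_R − 6x_V = 0, so x_V = 259/6 − (1/3)x_R.
Likewise for Rios: x_R = 67.5 − 0.5x_V.
Solving the two reaction functions simultaneously: (1 − (−1/3)(−0.5))x_V = 259/6 − (1/3)·67.5, so (5/6)x_V = 62/3 and x_V = 24.8.
Then x_R = 67.5 − 0.5·24.8 = 55.1.

24.8, 55.1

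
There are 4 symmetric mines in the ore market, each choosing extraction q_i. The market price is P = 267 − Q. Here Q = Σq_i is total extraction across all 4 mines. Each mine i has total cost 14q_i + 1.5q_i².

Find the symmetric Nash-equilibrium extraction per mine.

31.625

A representative mine's profit is π_i = q_i(267 − Q) − 14q_i − 1.5q_i², with Q = q_i + Σ_{j≠i} q_j.
First-order condition: 253 − 5q_i − Σ_{j≠i} q_j = 0.
Imposing symmetry (q_j = q for all j) turns Σ_{j≠i} q_j into 3q, so 253 = 8q and q = 31.625.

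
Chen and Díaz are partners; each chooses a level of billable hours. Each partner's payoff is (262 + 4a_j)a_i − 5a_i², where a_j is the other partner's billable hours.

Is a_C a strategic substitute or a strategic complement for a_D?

Chen's payoff is (262 + 4a_D)a_C − 5a_C².
∂π/∂a_C = 262 + 4a_D − 10a_C = 0, so a_C = 26.2 + 0.4a_D.
The best-response slope da_C/da_D = 0.4 > 0: the reaction function is upward-sloping, so the choices are strategic complements.

strategic complements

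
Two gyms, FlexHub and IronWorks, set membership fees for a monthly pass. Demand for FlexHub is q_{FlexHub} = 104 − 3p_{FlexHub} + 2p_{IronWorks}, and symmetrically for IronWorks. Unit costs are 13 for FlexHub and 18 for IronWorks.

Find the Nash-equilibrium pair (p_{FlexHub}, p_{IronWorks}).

FlexHub's profit: π = (p_{FlexHub} − 13)(104 − 3p_{FlexHub} + 2p_{IronWorks}).
∂π/∂p_{FlexHub} = 143 − 6p_{FlexHub} + 2p_{IronWorks} = 0 ⇒ p_{FlexHub} = 143/6 + (1/3)p_{IronWorks}.
Similarly p_{IronWorks} = 79/3 + (1/3)p_{FlexHub}.
Substituting the second reaction function into the first: p_{FlexHub} = 143/6 + (1/3)(79/3 + (1/3)p_{FlexHub}), which gives (8/9)p_{FlexHub} = 587/18 ⇒ p_{FlexHub} = 36.6875.
Then p_{IronWorks} = 79/3 + (1/3)·36.6875 = 38.5625.

36.6875, 38.5625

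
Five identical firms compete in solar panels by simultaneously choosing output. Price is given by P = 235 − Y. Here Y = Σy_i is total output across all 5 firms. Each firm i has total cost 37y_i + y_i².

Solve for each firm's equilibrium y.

A representative firm's profit is π_i = y_i(235 − Y) − 37y_i − y_i², with Y = y_i + Σ_{j≠i} y_j.
First-order condition: 198 − 4y_i − Σ_{j≠i} y_j = 0.
In a symmetric equilibrium every firm chooses the same y, so Σ_{j≠i} y_j = 4y. The condition becomes 198 − 8y = 0, giving y = 198/8 = 24.75.

24.75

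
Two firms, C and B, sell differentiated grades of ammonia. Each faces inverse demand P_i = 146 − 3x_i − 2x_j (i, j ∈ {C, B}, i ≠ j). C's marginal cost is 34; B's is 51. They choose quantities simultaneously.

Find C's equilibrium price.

79.1875

Firm C's profit: π = x_C(146 − 3x_C − 2x_B) − 34x_C.
∂π/∂x_C = 112 − 6x_C − 2x_B = 0 ⇒ x_C = 56/3 − (1/3)x_B.
Similarly x_B = 95/6 − (1/3)x_C.
Substituting the second reaction function into the first: x_C = 56/3 − (1/3)(95/6 − (1/3)x_C), which gives (8/9)x_C = 241/18 ⇒ x_C = 15.0625.
Then x_B = 95/6 − (1/3)·15.0625 = 10.8125.
P_C = 146 − 3·15.0625 − 2·10.8125 = 79.1875.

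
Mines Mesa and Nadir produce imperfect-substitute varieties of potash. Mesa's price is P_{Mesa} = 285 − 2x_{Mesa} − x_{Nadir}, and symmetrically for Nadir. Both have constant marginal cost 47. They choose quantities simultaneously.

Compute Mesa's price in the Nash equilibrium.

142.2

Mine Mesa's profit: π = x_{Mesa}(285 − 2x_{Mesa} − x_{Nadir}) − 47x_{Mesa}.
∂π/∂x_{Mesa} = 238 − 4x_{Mesa} − x_{Nadir} = 0 ⇒ x_{Mesa} = 59.5 − 0.25x_{Nadir}.
The game is symmetric, so in equilibrium x_{Nadir} = x_{Mesa}: the reaction function gives 1.25x_{Mesa} = 59.5, hence x_{Mesa} = 47.6.
P_{Mesa} = 285 − 2·47.6 − 47.6 = 142.2.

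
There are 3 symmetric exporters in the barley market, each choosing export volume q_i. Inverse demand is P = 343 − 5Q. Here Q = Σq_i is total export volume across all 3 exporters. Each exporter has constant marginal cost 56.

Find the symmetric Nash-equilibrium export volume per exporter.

A representative exporter's profit is π_i = q_i(343 − 5Q) − 56q_i, with Q = q_i + Σ_{j≠i} q_j.
First-order condition: 287 − 10q_i − 5Σ_{j≠i} q_j = 0.
Imposing symmetry (q_j = q for all j) turns Σ_{j≠i} q_j into 2q, so 287 = 20q and q = 14.35.

14.35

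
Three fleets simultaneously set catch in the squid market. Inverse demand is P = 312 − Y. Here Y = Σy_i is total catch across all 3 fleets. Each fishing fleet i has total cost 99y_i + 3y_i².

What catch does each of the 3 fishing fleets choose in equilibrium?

A representative fishing fleet's profit is π_i = y_i(312 − Y) − 99y_i − 3y_i², with Y = y_i + Σ_{j≠i} y_j.
First-order condition: 213 − 8y_i − Σ_{j≠i} y_j = 0.
With identical fishing fleets, set every y_j = y: then 213 − 8y − 2y = 0, i.e. y = 213/10 = 21.3.

21.3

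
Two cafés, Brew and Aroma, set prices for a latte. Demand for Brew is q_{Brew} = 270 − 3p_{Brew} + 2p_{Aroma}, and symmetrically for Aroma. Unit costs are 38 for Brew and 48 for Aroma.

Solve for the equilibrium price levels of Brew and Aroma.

97.875, 101.625

Brew's profit: π = (p_{Brew} − 38)(270 − 3p_{Brew} + 2p_{Aroma}).
∂π/∂p_{Brew} = 384 − 6p_{Brew} + 2p_{Aroma} = 0 ⇒ p_{Brew} = 64 + (1/3)p_{Aroma}.
Similarly p_{Aroma} = 69 + (1/3)p_{Brew}.
Solving the two reaction functions simultaneously: (1 − (1/3)(1/3))p_{Brew} = 64 + (1/3)·69, so (8/9)p_{Brew} = 87 and p_{Brew} = 97.875.
Then p_{Aroma} = 69 + (1/3)·97.875 = 101.625.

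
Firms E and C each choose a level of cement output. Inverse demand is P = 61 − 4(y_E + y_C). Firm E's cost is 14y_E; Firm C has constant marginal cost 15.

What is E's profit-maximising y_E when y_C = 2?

Firm E's profit: π = y_E(61 − 4(y_E + y_C)) − 14y_E.
∂π/∂y_E = 47 − 8y_E − 4y_C = 0, so y_E = 5.875 − 0.5y_C.
At y_C = 2: y_E = 5.875 − 0.5·2 = 4.875.

4.875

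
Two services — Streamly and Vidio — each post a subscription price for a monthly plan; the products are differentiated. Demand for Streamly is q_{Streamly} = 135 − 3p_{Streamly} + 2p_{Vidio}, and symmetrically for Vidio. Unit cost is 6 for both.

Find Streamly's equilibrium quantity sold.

Streamly's profit: π = (p_{Streamly} − 6)(135 − 3p_{Streamly} + 2p_{Vidio}).
∂π/∂p_{Streamly} = 153 − 6p_{Streamly} + 2p_{Vidio} = 0 ⇒ p_{Streamly} = 25.5 + (1/3)p_{Vidio}.
The game is symmetric, so in equilibrium p_{Vidio} = p_{Streamly}: the reaction function gives (2/3)p_{Streamly} = 25.5, hence p_{Streamly} = 38.25.
q_{Streamly} = 135 − 3·38.25 + 2·38.25 = 96.75.

96.75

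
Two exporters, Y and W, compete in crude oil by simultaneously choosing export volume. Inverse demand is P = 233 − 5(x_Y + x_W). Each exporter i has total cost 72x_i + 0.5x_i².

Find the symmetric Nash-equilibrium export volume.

10.0625

Exporter Y's profit: π = x_Y(233 − 5(x_Y + x_W)) − 72x_Y − 0.5x_Y².
∂π/∂x_Y = 161 − 11x_Y − 5x_W = 0, so x_Y = 161/11 − (5/11)x_W.
The game is symmetric, so in equilibrium x_W = x_Y: the reaction function gives (16/11)x_Y = 161/11, hence x_Y = 10.0625.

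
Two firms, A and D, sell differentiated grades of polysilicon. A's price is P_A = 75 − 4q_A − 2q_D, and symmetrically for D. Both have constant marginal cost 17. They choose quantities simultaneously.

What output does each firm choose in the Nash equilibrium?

5.8

Firm A's profit: π = q_A(75 − 4q_A − 2q_D) − 17q_A.
∂π/∂q_A = 58 − 8q_A − 2q_D = 0 ⇒ q_A = 7.25 − 0.25q_D.
Setting q_A = q_D in the reaction function: q_A = 7.25 − 0.25q_A, so q_A = 7.25 / 1.25 = 5.8.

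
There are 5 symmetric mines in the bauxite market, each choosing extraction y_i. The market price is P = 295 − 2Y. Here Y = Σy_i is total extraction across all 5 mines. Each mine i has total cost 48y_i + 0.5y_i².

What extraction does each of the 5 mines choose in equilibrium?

A representative mine's profit is π_i = y_i(295 − 2Y) − 48y_i − 0.5y_i², with Y = y_i + Σ_{j≠i} y_j.
First-order condition: 247 − 5y_i − 2Σ_{j≠i} y_j = 0.
With identical mines, set every y_j = y: then 247 − 5y − 8y = 0, i.e. y = 247/13 = 19.

19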